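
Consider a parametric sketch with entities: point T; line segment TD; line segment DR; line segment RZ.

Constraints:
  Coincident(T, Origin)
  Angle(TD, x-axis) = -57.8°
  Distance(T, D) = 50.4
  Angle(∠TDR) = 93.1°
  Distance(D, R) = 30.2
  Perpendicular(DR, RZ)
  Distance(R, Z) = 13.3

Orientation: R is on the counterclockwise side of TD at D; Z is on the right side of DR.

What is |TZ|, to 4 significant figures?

71.64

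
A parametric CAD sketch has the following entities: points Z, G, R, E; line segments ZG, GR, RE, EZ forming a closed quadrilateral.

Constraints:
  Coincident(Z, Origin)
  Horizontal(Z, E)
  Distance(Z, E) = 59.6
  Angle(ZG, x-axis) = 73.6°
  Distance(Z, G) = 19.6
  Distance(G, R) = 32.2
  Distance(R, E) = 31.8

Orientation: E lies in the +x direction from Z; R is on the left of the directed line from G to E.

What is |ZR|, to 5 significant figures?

43.893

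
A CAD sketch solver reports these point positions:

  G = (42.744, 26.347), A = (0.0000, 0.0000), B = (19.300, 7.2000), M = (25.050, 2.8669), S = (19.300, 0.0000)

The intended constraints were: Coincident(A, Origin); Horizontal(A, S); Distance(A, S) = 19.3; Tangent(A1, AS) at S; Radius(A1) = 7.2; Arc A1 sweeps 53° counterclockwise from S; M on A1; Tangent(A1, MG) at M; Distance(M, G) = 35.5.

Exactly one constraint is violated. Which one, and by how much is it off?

Distance(M, G) = 35.5 — off by 6.10.

A = (0.00, 0.00) ✓; A.y = 0.00, S.y = 0.00 ✓; |AS| = 19.30 ✓; ∠(BS, SA) = 90.00° ✓; |BS| = 7.200 ✓; bearing(B→M) − bearing(B→S) = 53.00° ✓; |BM| = 7.200 ✓; ∠(BM, MG) = 90.00° ✓; |MG| = 29.40 ✗.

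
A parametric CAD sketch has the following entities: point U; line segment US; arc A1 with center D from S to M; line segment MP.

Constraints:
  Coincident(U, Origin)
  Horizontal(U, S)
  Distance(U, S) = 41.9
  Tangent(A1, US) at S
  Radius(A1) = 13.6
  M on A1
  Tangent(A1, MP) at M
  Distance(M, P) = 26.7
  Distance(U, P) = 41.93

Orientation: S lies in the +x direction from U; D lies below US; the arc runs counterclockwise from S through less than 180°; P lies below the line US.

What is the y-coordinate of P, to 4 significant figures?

-35.82

U is at the origin; US is horizontal with |US| = 41.9 and S on the +x side, so S = (41.90, 0.000). Since A1 is tangent to US there, DS ⟂ US, so D = S + (0, -13.6) = (41.90, -13.60). Since DM ⟂ MP (tangency), |DP| = √(13.6² + 26.7²) = 29.96 regardless of where M sits on A1. So P lies on both circle(U, 41.93) and circle(D, 29.96); the below-US intersection is P = (21.80, -35.82). M is the foot of the tangent from P: M = (28.77, -10.05).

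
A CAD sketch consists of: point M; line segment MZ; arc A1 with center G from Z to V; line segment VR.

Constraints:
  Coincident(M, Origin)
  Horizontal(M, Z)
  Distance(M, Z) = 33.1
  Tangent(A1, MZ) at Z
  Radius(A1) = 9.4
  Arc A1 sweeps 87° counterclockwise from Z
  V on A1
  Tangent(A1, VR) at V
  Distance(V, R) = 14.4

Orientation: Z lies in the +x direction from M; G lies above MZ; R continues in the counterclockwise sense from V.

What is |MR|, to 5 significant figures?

49.113

M is at the origin; MZ is horizontal with |MZ| = 33.1 and Z on the +x side, so Z = (33.100, 0.0000). Since A1 is tangent to MZ there, GZ ⟂ MZ, so G = Z + (0, 9.4) = (33.100, 9.4000). On A1, Z sits at bearing -90° from G; an 87° counterclockwise sweep puts V at bearing -3°, so V = G + 9.4·(cos -3°, sin -3°) = (42.487, 8.9080). The tangent condition forces GV to be normal to VR, so VR runs along (−sin -3°, cos -3°); with |VR| = 14.4, R = (43.241, 23.288). Then |MR| = |R − M| = 49.113.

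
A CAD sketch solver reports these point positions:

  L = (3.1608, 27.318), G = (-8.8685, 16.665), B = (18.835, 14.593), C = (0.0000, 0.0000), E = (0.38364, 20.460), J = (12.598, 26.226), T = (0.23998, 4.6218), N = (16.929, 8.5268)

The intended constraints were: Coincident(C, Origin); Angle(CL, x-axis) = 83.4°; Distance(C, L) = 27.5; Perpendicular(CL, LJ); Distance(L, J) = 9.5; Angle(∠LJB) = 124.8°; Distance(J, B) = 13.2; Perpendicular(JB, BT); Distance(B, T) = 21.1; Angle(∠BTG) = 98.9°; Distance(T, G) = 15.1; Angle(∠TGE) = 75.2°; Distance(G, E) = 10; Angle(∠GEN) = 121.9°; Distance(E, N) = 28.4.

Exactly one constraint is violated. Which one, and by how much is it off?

Distance(E, N) = 28.4 — off by 8.00.

C = (0.00, 0.00) ✓; CL at 83.40° ✓; |CL| = 27.50 ✓; ∠(CL, LJ) = 90.00° ✓; |LJ| = 9.500 ✓; ∠LJB = 124.8° ✓; |JB| = 13.20 ✓; ∠(JB, BT) = 90.00° ✓; |BT| = 21.10 ✓; ∠BTG = 98.90° ✓; |TG| = 15.10 ✓; ∠TGE = 75.20° ✓; |GE| = 10.00 ✓; ∠GEN = 121.9° ✓; |EN| = 20.40 ✗.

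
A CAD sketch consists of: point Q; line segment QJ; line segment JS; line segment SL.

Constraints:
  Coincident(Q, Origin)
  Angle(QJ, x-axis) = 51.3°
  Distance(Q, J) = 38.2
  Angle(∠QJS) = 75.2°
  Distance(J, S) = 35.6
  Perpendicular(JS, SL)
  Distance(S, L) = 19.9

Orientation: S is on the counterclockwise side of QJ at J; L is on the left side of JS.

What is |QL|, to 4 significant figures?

30.95

Q is at the origin; QJ runs at 51.3° with length 38.2, so J = 38.2·(cos 51.3°, sin 51.3°) = (23.88, 29.81). ∠QJS = 75.2°, so JS runs at 51.3° + (180° − 75.2°) = 156.1° from the x-axis; with |JS| = 35.6, S = J + 35.6·(cos 156.1°, sin 156.1°) = (-8.663, 44.24). The perpendicularity gives SL at right angles to JS; with |SL| = 19.9 on the left of JS, L = S + 19.9·(-0.4051, -0.9143) = (-16.73, 26.04). Then |QL| = |L − Q| = 30.95.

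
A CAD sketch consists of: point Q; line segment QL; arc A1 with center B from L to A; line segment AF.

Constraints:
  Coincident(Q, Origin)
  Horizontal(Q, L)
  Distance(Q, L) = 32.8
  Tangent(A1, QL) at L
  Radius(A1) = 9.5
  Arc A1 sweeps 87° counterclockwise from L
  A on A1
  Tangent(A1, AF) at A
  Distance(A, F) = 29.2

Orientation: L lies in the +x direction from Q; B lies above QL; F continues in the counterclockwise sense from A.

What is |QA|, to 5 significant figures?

43.235

Tangency of A1 to QL means the radius BL is perpendicular to QL, so B = L + (0, 9.5) = (32.800, 9.5000). On A1, L sits at bearing -90° from B; an 87° counterclockwise sweep puts A at bearing -3°, so A = B + 9.5·(cos -3°, sin -3°) = (42.287, 9.0028). Then |QA| = |A − Q| = 43.235.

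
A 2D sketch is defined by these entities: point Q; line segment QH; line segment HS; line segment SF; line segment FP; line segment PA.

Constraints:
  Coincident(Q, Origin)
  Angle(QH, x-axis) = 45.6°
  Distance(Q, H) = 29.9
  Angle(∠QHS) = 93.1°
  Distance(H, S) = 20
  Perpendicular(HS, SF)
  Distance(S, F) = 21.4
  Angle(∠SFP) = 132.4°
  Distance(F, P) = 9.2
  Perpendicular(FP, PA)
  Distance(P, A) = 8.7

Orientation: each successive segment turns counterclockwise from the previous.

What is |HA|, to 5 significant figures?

22.415

∠SFP = 132.4° gives FP at -89.900° from the x-axis; with |FP| = 9.2, P = (-8.3535, 12.451). FP ⟂ PA, so PA runs at 0.10000°; with |PA| = 8.7, A = (0.34644, 12.466). Then |HA| = |A − H| = 22.415.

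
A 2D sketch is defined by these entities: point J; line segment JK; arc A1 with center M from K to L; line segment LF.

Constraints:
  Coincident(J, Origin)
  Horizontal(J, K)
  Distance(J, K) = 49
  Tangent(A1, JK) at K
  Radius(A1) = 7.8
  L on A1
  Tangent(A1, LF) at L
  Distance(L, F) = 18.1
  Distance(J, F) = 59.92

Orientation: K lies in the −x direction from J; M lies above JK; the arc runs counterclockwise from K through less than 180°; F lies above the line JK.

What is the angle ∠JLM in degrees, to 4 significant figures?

127.3°

J is at the origin; JK is horizontal with |JK| = 49.0 and K on the −x side, so K = (-49.00, 0.000). Tangency of A1 to JK means the radius MK is perpendicular to JK, so M = K + (0, 7.8) = (-49.00, 7.800). Since ML ⟂ LF (tangency), |MF| = √(7.8² + 18.1²) = 19.71 regardless of where L sits on A1. So F lies on both circle(J, 59.92) and circle(M, 19.71); the above-JK intersection is F = (-53.50, 26.99). L is the foot of the tangent from F: L = (-42.73, 12.44).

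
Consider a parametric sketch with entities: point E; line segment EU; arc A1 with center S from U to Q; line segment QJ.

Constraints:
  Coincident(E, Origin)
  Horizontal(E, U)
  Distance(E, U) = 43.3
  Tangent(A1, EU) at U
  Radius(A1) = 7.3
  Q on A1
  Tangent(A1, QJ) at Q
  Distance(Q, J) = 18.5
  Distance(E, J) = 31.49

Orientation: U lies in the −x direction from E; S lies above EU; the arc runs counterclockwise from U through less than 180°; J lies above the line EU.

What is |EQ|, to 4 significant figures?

37.63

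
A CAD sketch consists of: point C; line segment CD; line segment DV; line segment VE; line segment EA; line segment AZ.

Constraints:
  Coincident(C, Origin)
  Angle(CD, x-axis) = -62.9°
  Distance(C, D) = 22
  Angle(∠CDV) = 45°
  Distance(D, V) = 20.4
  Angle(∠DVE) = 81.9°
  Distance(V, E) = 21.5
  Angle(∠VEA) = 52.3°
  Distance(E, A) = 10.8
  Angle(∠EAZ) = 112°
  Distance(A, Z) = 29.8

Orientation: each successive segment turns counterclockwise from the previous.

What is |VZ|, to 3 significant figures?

13.8

C is at the origin; CD runs at -62.9° with length 22.0, so D = (10.0, -19.6). ∠CDV = 45.0° gives DV at 72.1° from the x-axis; with |DV| = 20.4, V = (16.3, -0.172). ∠DVE = 81.9° gives VE at 170° from the x-axis; with |VE| = 21.5, E = (-4.89, 3.49). ∠VEA = 52.3° gives EA at -62.1° from the x-axis; with |EA| = 10.8, A = (0.159, -6.06). ∠EAZ = 112.0° gives AZ at 5.90° from the x-axis; with |AZ| = 29.8, Z = (29.8, -2.99). Then |VZ| = |Z − V| = 13.8.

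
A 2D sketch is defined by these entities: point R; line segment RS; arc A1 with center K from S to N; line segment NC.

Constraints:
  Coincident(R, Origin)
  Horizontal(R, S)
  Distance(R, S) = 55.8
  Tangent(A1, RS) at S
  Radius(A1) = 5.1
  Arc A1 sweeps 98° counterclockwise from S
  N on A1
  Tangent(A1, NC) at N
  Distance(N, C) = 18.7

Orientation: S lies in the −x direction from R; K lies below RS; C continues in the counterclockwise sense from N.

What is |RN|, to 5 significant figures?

61.127

Tangency of A1 to RS means the radius KS is perpendicular to RS, so K = S + (0, -5.1) = (-55.800, -5.1000). On A1, S sits at bearing 90° from K; a 98° counterclockwise sweep puts N at bearing 188°, so N = K + 5.1·(cos 188°, sin 188°) = (-60.850, -5.8098). Then |RN| = |N − R| = 61.127.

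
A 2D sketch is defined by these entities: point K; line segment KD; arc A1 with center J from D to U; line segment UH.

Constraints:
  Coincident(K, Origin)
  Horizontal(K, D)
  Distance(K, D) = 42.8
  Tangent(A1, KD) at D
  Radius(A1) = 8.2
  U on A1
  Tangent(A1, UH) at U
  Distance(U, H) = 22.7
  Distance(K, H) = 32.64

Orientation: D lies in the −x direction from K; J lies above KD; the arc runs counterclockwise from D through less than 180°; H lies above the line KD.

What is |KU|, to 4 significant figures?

36.14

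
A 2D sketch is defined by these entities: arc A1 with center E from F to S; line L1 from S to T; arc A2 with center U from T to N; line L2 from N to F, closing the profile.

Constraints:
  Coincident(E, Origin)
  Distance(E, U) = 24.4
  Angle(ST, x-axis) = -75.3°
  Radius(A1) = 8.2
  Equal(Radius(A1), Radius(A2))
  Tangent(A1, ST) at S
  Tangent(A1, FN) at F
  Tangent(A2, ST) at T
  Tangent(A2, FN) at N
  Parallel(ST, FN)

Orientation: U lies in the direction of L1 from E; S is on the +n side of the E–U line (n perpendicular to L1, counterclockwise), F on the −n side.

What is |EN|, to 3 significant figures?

25.7

Tangency of A1 to both parallel lines with radius 8.2 puts S and F at E ± 8.2·n: S = (7.93, 2.08), F = (-7.93, -2.08). Equal radii place T and N the same way about U: T = U + 8.2·n = (14.1, -21.5), N = U − 8.2·n = (-1.74, -25.7). Then |EN| = |N − E| = 25.7.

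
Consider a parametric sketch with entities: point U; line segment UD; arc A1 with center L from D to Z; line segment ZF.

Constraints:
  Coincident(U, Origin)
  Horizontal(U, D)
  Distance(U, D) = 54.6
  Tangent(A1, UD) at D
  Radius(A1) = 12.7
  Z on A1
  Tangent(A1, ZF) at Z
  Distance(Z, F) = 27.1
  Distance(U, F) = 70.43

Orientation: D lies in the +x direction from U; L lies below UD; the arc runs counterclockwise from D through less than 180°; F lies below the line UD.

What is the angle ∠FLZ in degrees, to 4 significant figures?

64.89°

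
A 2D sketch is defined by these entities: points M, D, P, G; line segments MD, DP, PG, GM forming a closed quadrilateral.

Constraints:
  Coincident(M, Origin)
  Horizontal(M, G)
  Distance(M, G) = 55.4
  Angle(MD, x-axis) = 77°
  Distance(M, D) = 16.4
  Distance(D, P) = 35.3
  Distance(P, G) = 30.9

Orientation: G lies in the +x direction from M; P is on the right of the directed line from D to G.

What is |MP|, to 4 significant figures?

28.68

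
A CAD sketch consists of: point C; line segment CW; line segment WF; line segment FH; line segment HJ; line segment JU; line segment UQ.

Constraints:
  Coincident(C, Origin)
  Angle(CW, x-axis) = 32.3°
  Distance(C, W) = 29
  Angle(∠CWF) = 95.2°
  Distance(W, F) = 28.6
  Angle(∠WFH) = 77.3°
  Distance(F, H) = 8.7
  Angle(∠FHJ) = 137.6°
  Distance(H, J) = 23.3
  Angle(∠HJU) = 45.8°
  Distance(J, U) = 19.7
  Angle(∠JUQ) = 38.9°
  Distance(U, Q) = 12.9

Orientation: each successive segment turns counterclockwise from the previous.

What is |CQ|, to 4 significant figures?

24.98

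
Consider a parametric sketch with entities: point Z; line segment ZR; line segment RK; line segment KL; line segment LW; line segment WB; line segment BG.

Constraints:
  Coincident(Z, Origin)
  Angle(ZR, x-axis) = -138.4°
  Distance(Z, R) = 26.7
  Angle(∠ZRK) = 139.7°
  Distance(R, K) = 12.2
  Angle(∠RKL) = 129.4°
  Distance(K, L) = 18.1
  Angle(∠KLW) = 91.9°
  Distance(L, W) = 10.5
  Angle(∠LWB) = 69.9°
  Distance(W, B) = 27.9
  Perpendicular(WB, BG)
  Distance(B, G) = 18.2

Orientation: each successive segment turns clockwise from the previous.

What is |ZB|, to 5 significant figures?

34.352

Z is at the origin; ZR runs at -138.4° with length 26.7, so R = (-19.966, -17.727). ∠ZRK = 139.7° gives RK at -178.70° from the x-axis; with |RK| = 12.2, K = (-32.163, -18.004). ∠RKL = 129.4° gives KL at 130.70° from the x-axis; with |KL| = 18.1, L = (-43.966, -4.2814). ∠KLW = 91.9° gives LW at 42.600° from the x-axis; with |LW| = 10.5, W = (-36.237, 2.8258). ∠LWB = 69.9° gives WB at -67.500° from the x-axis; with |WB| = 27.9, B = (-25.560, -22.950). Then |ZB| = |B − Z| = 34.352.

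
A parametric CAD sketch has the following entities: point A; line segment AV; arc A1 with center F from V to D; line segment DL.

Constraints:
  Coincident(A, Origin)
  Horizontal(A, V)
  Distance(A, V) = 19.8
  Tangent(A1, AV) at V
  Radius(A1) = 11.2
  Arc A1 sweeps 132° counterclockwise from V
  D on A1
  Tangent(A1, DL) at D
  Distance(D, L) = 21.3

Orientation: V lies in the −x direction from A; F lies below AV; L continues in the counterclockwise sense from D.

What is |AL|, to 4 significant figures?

37.21

On A1, V sits at bearing 90° from F; a 132° counterclockwise sweep puts D at bearing 222°, so D = F + 11.2·(cos 222°, sin 222°) = (-28.12, -18.69). A1 meets DL tangentially, so FD is at right angles to DL, so DL runs along (−sin 222°, cos 222°); with |DL| = 21.3, L = (-13.87, -34.52). Then |AL| = |L − A| = 37.21.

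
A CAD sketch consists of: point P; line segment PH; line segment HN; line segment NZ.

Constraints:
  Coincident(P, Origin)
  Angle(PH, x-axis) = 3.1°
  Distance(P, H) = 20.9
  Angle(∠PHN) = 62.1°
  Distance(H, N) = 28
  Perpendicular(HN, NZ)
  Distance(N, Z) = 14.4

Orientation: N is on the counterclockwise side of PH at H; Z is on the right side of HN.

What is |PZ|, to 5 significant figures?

37.583

P is at the origin; PH runs at 3.1° with length 20.9, so H = 20.9·(cos 3.1°, sin 3.1°) = (20.869, 1.1302). ∠PHN = 62.1°, so HN runs at 3.1° + (180° − 62.1°) = 121.00° from the x-axis; with |HN| = 28.0, N = H + 28.0·(cos 121.00°, sin 121.00°) = (6.4484, 25.131). HN ⟂ NZ; with |NZ| = 14.4 on the right of HN, Z = N + 14.4·(0.85717, 0.51504) = (18.792, 32.547). Then |PZ| = |Z − P| = 37.583.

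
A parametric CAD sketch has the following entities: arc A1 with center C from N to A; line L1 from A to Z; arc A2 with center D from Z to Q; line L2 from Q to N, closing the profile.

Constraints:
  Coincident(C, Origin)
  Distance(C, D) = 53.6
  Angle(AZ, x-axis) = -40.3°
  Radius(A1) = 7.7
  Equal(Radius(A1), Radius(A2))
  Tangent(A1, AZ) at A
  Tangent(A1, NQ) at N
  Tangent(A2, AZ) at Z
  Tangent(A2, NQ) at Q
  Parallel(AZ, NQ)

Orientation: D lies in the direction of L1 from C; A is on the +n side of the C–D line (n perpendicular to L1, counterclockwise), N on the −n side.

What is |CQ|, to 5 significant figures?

54.150

Tangency of A1 to both parallel lines with radius 7.7 puts A and N at C ± 7.7·n: A = (4.9803, 5.8725), N = (-4.9803, -5.8725). Equal radii place Z and Q the same way about D: Z = D + 7.7·n = (45.859, -28.795), Q = D − 7.7·n = (35.899, -40.540). Then |CQ| = |Q − C| = 54.150.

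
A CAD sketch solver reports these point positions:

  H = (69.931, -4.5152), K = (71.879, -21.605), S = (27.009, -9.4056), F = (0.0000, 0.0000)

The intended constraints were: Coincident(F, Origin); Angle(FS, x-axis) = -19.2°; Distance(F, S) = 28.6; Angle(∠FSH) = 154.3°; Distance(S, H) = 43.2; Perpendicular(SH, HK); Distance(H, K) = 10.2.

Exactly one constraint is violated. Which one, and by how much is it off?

Distance(H, K) = 10.2 — off by 7.00.

F = (0.00, 0.00) ✓; FS at -19.20° ✓; |FS| = 28.60 ✓; ∠FSH = 154.3° ✓; |SH| = 43.20 ✓; ∠(SH, HK) = 90.00° ✓; |HK| = 17.20 ✗.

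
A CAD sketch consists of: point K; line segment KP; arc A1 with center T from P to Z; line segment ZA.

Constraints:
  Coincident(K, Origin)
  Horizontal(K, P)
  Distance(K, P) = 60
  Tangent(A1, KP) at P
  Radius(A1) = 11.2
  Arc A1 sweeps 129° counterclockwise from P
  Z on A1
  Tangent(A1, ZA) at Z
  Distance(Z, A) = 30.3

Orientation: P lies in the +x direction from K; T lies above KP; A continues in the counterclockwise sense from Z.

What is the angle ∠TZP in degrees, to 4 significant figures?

25.50°

A1 meets KP tangentially, so TP is at right angles to KP, so T = P + (0, 11.2) = (60.00, 11.20). On A1, P sits at bearing -90° from T; a 129° counterclockwise sweep puts Z at bearing 39°, so Z = T + 11.2·(cos 39°, sin 39°) = (68.70, 18.25). Then cos ∠TZP = ZT·ZP / (|ZT||ZP|), giving 25.50°.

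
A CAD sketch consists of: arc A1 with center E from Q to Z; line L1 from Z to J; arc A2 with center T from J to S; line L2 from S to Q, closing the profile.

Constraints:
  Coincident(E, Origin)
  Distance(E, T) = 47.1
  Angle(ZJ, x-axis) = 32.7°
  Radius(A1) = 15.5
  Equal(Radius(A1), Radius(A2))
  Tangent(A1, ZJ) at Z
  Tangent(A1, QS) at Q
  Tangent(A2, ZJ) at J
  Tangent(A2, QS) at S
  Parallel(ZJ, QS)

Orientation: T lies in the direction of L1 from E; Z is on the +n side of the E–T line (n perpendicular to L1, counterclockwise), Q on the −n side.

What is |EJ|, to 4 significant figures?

49.58

The slot axis is L1's direction at 32.7°, so u = (cos 32.7°, sin 32.7°) = (0.8415, 0.5402) and n = (−sin 32.7°, cos 32.7°) = (-0.5402, 0.8415). E is at the origin and T lies 47.1 along u from E, so T = 47.1·u = (39.64, 25.45). Tangency of A1 to both parallel lines with radius 15.5 puts Z and Q at E ± 15.5·n: Z = (-8.374, 13.04), Q = (8.374, -13.04). Equal radii place J and S the same way about T: J = T + 15.5·n = (31.26, 38.49), S = T − 15.5·n = (48.01, 12.40). Then |EJ| = |J − E| = 49.58.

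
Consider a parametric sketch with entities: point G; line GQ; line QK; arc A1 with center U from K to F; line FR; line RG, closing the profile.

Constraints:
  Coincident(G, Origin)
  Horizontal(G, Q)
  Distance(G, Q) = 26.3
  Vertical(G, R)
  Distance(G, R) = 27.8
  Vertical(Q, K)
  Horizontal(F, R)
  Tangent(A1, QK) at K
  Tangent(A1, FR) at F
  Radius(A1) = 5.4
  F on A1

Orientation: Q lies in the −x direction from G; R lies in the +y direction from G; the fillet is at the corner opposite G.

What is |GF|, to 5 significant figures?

34.780

The virtual corner opposite G is at (-26.300, 27.800). Since A1 is tangent to QK there, UK ⟂ QK and A1 meets FR tangentially, so UF is at right angles to FR, with radius 5.4, so the center U sits 5.4 in from both sides at U = (-20.900, 22.400). That places the tangent points at K = (-26.300, 22.400) on QK and F = (-20.900, 27.800) on FR. Then |GF| = |F − G| = 34.780.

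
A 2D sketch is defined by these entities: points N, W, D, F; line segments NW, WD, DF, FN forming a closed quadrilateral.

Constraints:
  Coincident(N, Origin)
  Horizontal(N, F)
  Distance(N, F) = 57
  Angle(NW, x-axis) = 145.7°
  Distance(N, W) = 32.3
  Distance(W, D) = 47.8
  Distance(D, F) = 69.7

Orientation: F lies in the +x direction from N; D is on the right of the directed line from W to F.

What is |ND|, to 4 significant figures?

26.86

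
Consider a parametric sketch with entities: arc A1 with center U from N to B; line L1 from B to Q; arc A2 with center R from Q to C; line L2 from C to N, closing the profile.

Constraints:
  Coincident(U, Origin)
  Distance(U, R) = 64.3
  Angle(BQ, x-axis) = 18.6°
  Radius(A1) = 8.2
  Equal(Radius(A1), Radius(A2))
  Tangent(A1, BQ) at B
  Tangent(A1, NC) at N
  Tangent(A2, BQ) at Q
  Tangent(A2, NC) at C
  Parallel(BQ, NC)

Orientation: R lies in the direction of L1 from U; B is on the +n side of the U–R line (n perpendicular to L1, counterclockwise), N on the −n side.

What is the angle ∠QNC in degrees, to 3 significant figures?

14.3°

The slot axis is L1's direction at 18.6°, so u = (cos 18.6°, sin 18.6°) = (0.948, 0.319) and n = (−sin 18.6°, cos 18.6°) = (-0.319, 0.948). U is at the origin and R lies 64.3 along u from U, so R = 64.3·u = (60.9, 20.5). Tangency of A1 to both parallel lines with radius 8.2 puts B and N at U ± 8.2·n: B = (-2.62, 7.77), N = (2.62, -7.77). Equal radii place Q and C the same way about R: Q = R + 8.2·n = (58.3, 28.3), C = R − 8.2·n = (63.6, 12.7). Then cos ∠QNC = NQ·NC / (|NQ||NC|), giving 14.3°.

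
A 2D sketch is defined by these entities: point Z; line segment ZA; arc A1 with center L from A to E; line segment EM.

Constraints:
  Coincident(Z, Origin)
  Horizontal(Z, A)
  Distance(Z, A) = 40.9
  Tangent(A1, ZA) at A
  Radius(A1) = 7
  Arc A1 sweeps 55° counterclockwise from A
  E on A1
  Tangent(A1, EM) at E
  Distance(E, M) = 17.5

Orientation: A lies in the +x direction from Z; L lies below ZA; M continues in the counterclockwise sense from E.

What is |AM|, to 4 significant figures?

23.43

Z is at the origin; ZA is horizontal with |ZA| = 40.9 and A on the +x side, so A = (40.90, 0.000). The tangent condition forces LA to be normal to ZA, so L = A + (0, -7) = (40.90, -7.000). On A1, A sits at bearing 90° from L; a 55° counterclockwise sweep puts E at bearing 145°, so E = L + 7.0·(cos 145°, sin 145°) = (35.17, -2.985). Since A1 is tangent to EM there, LE ⟂ EM, so EM runs along (−sin 145°, cos 145°); with |EM| = 17.5, M = (25.13, -17.32). Then |AM| = |M − A| = 23.43.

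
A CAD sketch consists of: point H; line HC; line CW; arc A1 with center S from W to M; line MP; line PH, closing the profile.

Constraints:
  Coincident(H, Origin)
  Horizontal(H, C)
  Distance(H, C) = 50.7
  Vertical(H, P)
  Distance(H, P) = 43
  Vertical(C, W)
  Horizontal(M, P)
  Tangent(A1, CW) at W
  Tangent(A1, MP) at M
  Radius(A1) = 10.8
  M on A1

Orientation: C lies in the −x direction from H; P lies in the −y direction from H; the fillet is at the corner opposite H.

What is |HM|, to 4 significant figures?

58.66

H is at the origin; HC is horizontal with |HC| = 50.7 and C on the −x side, so C = (-50.70, 0.000). H and P share the same x with |HP| = 43.0 and P on the −y side, so P = (0.000, -43.00). The virtual corner opposite H is at (-50.70, -43.00). Tangency of A1 to CW means the radius SW is perpendicular to CW and since A1 is tangent to MP there, SM ⟂ MP, with radius 10.8, so the center S sits 10.8 in from both sides at S = (-39.90, -32.20). That places the tangent points at W = (-50.70, -32.20) on CW and M = (-39.90, -43.00) on MP. Then |HM| = |M − H| = 58.66.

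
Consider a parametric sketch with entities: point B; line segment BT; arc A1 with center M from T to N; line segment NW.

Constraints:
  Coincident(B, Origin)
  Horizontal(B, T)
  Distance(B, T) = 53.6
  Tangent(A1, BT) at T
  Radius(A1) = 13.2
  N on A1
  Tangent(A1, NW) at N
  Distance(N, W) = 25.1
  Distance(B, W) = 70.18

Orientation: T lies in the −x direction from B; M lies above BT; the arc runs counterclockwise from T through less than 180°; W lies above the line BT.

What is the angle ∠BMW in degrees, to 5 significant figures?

110.06°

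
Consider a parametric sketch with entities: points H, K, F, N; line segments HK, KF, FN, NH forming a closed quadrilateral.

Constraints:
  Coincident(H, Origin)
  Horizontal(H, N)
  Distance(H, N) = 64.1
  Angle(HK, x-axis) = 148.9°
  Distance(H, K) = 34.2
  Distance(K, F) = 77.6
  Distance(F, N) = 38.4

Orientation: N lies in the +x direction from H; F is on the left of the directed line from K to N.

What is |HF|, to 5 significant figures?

57.730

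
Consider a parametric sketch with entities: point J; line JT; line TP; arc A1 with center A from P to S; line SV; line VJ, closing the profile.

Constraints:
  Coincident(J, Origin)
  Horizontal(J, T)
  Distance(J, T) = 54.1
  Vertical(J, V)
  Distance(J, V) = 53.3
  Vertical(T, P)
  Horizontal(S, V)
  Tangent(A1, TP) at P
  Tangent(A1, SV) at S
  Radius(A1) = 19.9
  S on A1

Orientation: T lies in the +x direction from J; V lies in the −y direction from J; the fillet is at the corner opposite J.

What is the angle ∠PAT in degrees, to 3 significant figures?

59.2°

J is at the origin; JT is horizontal with |JT| = 54.1 and T on the +x side, so T = (54.1, 0.00). J and V share the same x with |JV| = 53.3 and V on the −y side, so V = (0.00, -53.3). The virtual corner opposite J is at (54.1, -53.3). A1 meets TP tangentially, so AP is at right angles to TP and tangency of A1 to SV means the radius AS is perpendicular to SV, with radius 19.9, so the center A sits 19.9 in from both sides at A = (34.2, -33.4). That places the tangent points at P = (54.1, -33.4) on TP and S = (34.2, -53.3) on SV. Then cos ∠PAT = AP·AT / (|AP||AT|), giving 59.2°.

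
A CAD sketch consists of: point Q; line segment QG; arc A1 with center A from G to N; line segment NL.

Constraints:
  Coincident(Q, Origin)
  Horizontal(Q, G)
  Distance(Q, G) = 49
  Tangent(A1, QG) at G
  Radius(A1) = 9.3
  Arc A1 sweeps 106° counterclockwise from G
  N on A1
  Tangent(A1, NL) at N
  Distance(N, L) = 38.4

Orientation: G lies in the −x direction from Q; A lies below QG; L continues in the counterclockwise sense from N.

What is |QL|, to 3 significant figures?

68.0

Q is at the origin; Q and G share the same y with |QG| = 49.0 and G on the −x side, so G = (-49.0, 0.00). A1 meets QG tangentially, so AG is at right angles to QG, so A = G + (0, -9.3) = (-49.0, -9.30). On A1, G sits at bearing 90° from A; a 106° counterclockwise sweep puts N at bearing 196°, so N = A + 9.3·(cos 196°, sin 196°) = (-57.9, -11.9). Tangency of A1 to NL means the radius AN is perpendicular to NL, so NL runs along (−sin 196°, cos 196°); with |NL| = 38.4, L = (-47.4, -48.8). Then |QL| = |L − Q| = 68.0.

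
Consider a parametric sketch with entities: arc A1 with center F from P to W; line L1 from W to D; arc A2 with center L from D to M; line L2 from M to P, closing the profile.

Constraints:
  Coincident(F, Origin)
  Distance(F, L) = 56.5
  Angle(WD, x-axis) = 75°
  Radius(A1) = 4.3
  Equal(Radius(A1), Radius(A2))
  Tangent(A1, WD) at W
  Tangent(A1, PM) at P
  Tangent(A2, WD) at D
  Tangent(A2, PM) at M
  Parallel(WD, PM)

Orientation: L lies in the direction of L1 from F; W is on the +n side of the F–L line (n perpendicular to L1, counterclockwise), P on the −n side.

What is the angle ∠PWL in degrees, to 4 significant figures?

85.65°

The slot axis is L1's direction at 75.0°, so u = (cos 75.0°, sin 75.0°) = (0.2588, 0.9659) and n = (−sin 75.0°, cos 75.0°) = (-0.9659, 0.2588). F is at the origin and L lies 56.5 along u from F, so L = 56.5·u = (14.62, 54.57). Tangency of A1 to both parallel lines with radius 4.3 puts W and P at F ± 4.3·n: W = (-4.153, 1.113), P = (4.153, -1.113). Then cos ∠PWL = WP·WL / (|WP||WL|), giving 85.65°.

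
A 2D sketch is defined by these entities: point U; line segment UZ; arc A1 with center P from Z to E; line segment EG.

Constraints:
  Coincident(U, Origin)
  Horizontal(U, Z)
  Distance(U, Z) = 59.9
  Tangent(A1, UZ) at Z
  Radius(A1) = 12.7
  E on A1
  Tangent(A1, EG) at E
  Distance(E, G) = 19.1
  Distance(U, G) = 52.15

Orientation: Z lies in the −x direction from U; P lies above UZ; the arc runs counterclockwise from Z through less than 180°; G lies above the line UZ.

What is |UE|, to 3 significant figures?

48.5

U is at the origin; U and Z share the same y with |UZ| = 59.9 and Z on the −x side, so Z = (-59.9, 0.00). A1 meets UZ tangentially, so PZ is at right angles to UZ, so P = Z + (0, 12.7) = (-59.9, 12.7). Since PE ⟂ EG (tangency), |PG| = √(12.7² + 19.1²) = 22.9 regardless of where E sits on A1. So G lies on both circle(U, 52.15) and circle(P, 22.9); the above-UZ intersection is G = (-43.5, 28.7). E is the foot of the tangent from G: E = (-47.5, 10.1).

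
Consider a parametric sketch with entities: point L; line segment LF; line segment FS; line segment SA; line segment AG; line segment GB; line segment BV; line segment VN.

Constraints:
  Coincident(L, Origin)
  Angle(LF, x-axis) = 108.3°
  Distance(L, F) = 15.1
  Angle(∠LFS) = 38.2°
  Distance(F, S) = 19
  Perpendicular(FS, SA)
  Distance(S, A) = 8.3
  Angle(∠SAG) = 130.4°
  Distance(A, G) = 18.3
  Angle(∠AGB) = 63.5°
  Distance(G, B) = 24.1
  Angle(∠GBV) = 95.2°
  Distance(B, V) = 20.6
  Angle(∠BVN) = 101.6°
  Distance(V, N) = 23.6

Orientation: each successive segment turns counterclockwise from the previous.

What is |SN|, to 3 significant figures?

15.7

L is at the origin; LF runs at 108.3° with length 15.1, so F = (-4.74, 14.3). ∠LFS = 38.2° gives FS at -110° from the x-axis; with |FS| = 19.0, S = (-11.2, -3.53). The perpendicularity gives SA at right angles to FS, so SA runs at -19.9°; with |SA| = 8.3, A = (-3.40, -6.35). ∠SAG = 130.4° gives AG at 29.7° from the x-axis; with |AG| = 18.3, G = (12.5, 2.71). ∠AGB = 63.5° gives GB at 146° from the x-axis; with |GB| = 24.1, B = (-7.53, 16.1). ∠GBV = 95.2° gives BV at -129° from the x-axis; with |BV| = 20.6, V = (-20.5, 0.110). ∠BVN = 101.6° gives VN at -50.6° from the x-axis; with |VN| = 23.6, N = (-5.52, -18.1). Then |SN| = |N − S| = 15.7.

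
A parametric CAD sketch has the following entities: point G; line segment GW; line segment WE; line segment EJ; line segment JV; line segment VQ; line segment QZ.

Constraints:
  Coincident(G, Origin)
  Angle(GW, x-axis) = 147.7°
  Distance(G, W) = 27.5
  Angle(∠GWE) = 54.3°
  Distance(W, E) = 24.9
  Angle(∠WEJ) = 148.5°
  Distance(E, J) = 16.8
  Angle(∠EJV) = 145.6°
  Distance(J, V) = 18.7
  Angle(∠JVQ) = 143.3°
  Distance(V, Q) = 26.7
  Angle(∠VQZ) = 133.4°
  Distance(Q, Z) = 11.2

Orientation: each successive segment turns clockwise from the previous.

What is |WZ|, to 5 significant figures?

65.645

G is at the origin; GW runs at 147.7° with length 27.5, so W = (-23.245, 14.695). ∠GWE = 54.3° gives WE at 22.000° from the x-axis; with |WE| = 24.9, E = (-0.15782, 24.022). ∠WEJ = 148.5° gives EJ at -9.5000° from the x-axis; with |EJ| = 16.8, J = (16.412, 21.250). ∠EJV = 145.6° gives JV at -43.900° from the x-axis; with |JV| = 18.7, V = (29.886, 8.2830). ∠JVQ = 143.3° gives VQ at -80.600° from the x-axis; with |VQ| = 26.7, Q = (34.247, -18.058). ∠VQZ = 133.4° gives QZ at -127.20° from the x-axis; with |QZ| = 11.2, Z = (27.475, -26.980). Then |WZ| = |Z − W| = 65.645.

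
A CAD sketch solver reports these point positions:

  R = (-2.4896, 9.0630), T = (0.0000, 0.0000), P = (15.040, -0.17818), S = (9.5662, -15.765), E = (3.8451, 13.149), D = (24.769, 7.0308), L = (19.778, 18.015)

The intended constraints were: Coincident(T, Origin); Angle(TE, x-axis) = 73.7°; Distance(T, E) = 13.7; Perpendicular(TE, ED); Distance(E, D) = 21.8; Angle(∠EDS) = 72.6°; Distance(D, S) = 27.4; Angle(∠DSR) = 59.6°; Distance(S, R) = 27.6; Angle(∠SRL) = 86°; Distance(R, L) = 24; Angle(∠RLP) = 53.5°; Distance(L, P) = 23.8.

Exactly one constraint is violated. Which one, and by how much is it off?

Distance(L, P) = 23.8 — off by 5.00.

T = (0.00, 0.00) ✓; TE at 73.70° ✓; |TE| = 13.70 ✓; ∠(TE, ED) = 90.00° ✓; |ED| = 21.80 ✓; ∠EDS = 72.60° ✓; |DS| = 27.40 ✓; ∠DSR = 59.60° ✓; |SR| = 27.60 ✓; ∠SRL = 86.00° ✓; |RL| = 24.00 ✓; ∠RLP = 53.50° ✓; |LP| = 18.80 ✗.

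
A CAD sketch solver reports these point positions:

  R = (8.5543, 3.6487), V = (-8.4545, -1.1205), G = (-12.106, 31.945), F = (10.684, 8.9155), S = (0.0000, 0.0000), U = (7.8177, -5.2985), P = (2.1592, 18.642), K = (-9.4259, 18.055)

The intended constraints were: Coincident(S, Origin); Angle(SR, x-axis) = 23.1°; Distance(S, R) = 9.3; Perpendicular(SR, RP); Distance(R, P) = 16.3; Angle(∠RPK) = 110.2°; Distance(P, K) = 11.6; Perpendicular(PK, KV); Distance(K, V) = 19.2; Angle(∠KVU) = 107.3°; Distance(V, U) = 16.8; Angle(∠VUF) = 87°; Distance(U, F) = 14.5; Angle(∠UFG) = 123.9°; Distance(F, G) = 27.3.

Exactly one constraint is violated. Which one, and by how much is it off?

Distance(F, G) = 27.3 — off by 5.10.

S = (0.00, 0.00) ✓; SR at 23.10° ✓; |SR| = 9.300 ✓; ∠(SR, RP) = 90.00° ✓; |RP| = 16.30 ✓; ∠RPK = 110.2° ✓; |PK| = 11.60 ✓; ∠(PK, KV) = 90.00° ✓; |KV| = 19.20 ✓; ∠KVU = 107.3° ✓; |VU| = 16.80 ✓; ∠VUF = 87.00° ✓; |UF| = 14.50 ✓; ∠UFG = 123.9° ✓; |FG| = 32.40 ✗.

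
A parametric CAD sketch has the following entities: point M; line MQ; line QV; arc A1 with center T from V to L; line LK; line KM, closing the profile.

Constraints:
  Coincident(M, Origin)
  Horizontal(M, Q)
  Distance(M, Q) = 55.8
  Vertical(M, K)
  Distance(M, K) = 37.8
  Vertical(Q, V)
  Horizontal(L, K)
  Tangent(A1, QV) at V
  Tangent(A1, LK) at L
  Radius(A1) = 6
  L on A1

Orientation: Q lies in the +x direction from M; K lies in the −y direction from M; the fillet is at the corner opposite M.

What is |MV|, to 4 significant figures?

64.23

M is at the origin; MQ is horizontal with |MQ| = 55.8 and Q on the +x side, so Q = (55.80, 0.000). M and K share the same x with |MK| = 37.8 and K on the −y side, so K = (0.000, -37.80). The virtual corner opposite M is at (55.80, -37.80). A1 meets QV tangentially, so TV is at right angles to QV and since A1 is tangent to LK there, TL ⟂ LK, with radius 6.0, so the center T sits 6.0 in from both sides at T = (49.80, -31.80). That places the tangent points at V = (55.80, -31.80) on QV and L = (49.80, -37.80) on LK. Then |MV| = |V − M| = 64.23.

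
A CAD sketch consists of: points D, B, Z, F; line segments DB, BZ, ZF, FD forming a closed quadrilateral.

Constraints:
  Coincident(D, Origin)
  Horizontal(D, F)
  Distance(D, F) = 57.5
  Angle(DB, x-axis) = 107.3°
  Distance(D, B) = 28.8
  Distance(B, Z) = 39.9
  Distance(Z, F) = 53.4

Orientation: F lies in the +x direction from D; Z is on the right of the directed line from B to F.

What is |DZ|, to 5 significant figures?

11.210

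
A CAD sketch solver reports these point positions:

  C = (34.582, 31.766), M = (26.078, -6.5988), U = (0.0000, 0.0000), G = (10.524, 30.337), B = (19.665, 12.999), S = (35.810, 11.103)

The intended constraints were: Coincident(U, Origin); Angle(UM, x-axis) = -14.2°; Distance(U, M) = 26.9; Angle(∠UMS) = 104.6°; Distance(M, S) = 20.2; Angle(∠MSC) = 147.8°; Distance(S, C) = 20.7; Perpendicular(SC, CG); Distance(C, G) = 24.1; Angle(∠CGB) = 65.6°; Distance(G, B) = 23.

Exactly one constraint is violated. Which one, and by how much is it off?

Distance(G, B) = 23 — off by 3.40.

U = (0.00, 0.00) ✓; UM at -14.20° ✓; |UM| = 26.90 ✓; ∠UMS = 104.6° ✓; |MS| = 20.20 ✓; ∠MSC = 147.8° ✓; |SC| = 20.70 ✓; ∠(SC, CG) = 90.00° ✓; |CG| = 24.10 ✓; ∠CGB = 65.60° ✓; |GB| = 19.60 ✗.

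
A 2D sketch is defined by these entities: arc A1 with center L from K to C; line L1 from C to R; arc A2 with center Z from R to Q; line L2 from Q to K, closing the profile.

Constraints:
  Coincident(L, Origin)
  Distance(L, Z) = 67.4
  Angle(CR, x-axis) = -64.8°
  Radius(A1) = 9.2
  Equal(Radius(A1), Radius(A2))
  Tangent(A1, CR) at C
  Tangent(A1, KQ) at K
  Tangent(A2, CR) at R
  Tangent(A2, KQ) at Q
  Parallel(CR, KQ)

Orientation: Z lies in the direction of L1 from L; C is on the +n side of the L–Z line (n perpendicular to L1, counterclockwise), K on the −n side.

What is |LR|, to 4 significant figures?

68.02

The slot axis is L1's direction at -64.8°, so u = (cos -64.8°, sin -64.8°) = (0.4258, -0.9048) and n = (−sin -64.8°, cos -64.8°) = (0.9048, 0.4258). L is at the origin and Z lies 67.4 along u from L, so Z = 67.4·u = (28.70, -60.99). Tangency of A1 to both parallel lines with radius 9.2 puts C and K at L ± 9.2·n: C = (8.324, 3.917), K = (-8.324, -3.917). Equal radii place R and Q the same way about Z: R = Z + 9.2·n = (37.02, -57.07), Q = Z − 9.2·n = (20.37, -64.90). Then |LR| = |R − L| = 68.02.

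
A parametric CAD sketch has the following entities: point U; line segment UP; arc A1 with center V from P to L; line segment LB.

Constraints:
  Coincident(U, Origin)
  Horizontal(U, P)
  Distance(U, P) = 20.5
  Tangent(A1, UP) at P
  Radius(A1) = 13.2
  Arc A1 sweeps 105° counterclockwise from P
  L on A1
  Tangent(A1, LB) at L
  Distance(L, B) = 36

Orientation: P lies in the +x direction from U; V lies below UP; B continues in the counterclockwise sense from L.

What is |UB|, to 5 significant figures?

54.150

On A1, P sits at bearing 90° from V; a 105° counterclockwise sweep puts L at bearing 195°, so L = V + 13.2·(cos 195°, sin 195°) = (7.7498, -16.616). A1 meets LB tangentially, so VL is at right angles to LB, so LB runs along (−sin 195°, cos 195°); with |LB| = 36.0, B = (17.067, -51.390). Then |UB| = |B − U| = 54.150.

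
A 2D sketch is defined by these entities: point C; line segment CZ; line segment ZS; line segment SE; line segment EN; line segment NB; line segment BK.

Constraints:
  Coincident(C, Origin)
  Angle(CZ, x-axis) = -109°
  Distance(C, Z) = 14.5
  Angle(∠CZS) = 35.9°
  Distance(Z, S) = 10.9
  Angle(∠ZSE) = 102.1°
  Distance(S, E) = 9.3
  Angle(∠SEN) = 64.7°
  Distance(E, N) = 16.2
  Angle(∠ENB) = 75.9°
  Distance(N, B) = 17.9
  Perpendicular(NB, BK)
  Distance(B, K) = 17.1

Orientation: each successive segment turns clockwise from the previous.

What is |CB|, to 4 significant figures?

20.08

∠SEN = 64.7° gives EN at -86.30° from the x-axis; with |EN| = 16.2, N = (1.290, -14.94). ∠ENB = 75.9° gives NB at 169.6° from the x-axis; with |NB| = 17.9, B = (-16.32, -11.71). Then |CB| = |B − C| = 20.08.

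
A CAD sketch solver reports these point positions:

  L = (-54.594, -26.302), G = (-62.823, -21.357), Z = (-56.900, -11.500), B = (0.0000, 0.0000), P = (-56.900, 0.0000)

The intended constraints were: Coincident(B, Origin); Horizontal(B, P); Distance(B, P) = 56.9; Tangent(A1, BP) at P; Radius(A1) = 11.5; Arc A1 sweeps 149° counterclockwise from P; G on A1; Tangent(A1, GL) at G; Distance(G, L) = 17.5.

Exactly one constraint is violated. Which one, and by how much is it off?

Distance(G, L) = 17.5 — off by 7.90.

B = (0.00, 0.00) ✓; B.y = 0.00, P.y = 0.00 ✓; |BP| = 56.90 ✓; ∠(ZP, PB) = 90.00° ✓; |ZP| = 11.50 ✓; bearing(Z→G) − bearing(Z→P) = 149.0° ✓; |ZG| = 11.50 ✓; ∠(ZG, GL) = 90.00° ✓; |GL| = 9.600 ✗.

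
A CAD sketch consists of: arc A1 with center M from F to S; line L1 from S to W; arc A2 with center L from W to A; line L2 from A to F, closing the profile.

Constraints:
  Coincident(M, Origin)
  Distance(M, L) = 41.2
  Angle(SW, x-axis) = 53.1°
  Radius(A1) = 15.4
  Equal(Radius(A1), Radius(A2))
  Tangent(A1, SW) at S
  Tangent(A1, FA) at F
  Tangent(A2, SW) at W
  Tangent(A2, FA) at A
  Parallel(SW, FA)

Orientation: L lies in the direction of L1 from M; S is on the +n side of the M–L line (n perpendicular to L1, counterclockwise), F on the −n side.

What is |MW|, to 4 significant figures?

43.98

Tangency of A1 to both parallel lines with radius 15.4 puts S and F at M ± 15.4·n: S = (-12.32, 9.246), F = (12.32, -9.246). Equal radii place W and A the same way about L: W = L + 15.4·n = (12.42, 42.19), A = L − 15.4·n = (37.05, 23.70). Then |MW| = |W − M| = 43.98.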